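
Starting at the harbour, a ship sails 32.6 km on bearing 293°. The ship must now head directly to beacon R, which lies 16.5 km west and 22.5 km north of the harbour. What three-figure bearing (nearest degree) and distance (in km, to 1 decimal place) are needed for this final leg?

054°, 16.7 km

Leg 1 (293°, 32.6 km): east 32.6 sin 293° = -30.01, north 32.6 cos 293° = 12.74
Current position: (-30.01, 12.74). Target: (-16.5, 22.5). Remaining: Δeast = 13.51, Δnorth = 9.76.
Bearing = atan2(13.51, 9.76) mod 360° = 54.15°; distance = √((13.51)² + (9.76)²) = 16.667 km.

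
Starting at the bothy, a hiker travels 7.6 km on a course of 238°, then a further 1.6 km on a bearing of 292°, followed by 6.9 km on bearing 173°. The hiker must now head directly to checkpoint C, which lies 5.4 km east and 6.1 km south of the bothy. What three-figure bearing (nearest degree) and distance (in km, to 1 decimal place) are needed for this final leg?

072°, 13.2 km

Leg 1 (238°, 7.6 km): east 7.6 sin 238° = -6.45, north 7.6 cos 238° = -4.03
Leg 2 (292°, 1.6 km): east 1.6 sin 292° = -1.48, north 1.6 cos 292° = 0.60
Leg 3 (173°, 6.9 km): east 6.9 sin 173° = 0.84, north 6.9 cos 173° = -6.85
Current position: (-7.09, -10.28). Target: (5.4, -6.1). Remaining: Δeast = 12.49, Δnorth = 4.18.
Bearing = atan2(12.49, 4.18) mod 360° = 71.51°; distance = √((12.49)² + (4.18)²) = 13.168 km.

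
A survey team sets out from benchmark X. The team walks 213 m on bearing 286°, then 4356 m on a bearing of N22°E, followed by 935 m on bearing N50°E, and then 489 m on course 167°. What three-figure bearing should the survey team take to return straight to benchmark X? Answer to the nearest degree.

Leg 1 (286°, 213 m): east 213 sin 286° = -204.75, north 213 cos 286° = 58.71
Leg 2 (N22°E, 4356 m): east 4356 sin 22° = 1631.79, north 4356 cos 22° = 4038.81
Leg 3 (N50°E, 935 m): east 935 sin 50° = 716.25, north 935 cos 50° = 601.01
Leg 4 (167°, 489 m): east 489 sin 167° = 110.00, north 489 cos 167° = -476.47
Net displacement: 2253.29 east, 4222.06 north. Direction back to start is (-2253.29, -4222.06): bearing = atan2(-2253.29, -4222.06) mod 360° = 208.09° ≈ 208°.

208°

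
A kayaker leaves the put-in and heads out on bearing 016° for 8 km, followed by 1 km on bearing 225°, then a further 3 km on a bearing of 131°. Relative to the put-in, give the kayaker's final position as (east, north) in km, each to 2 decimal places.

(3.76, 5.01)

Leg 1 (016°, 8 km): east 8 sin 16° = 2.21, north 8 cos 16° = 7.69
Leg 2 (225°, 1 km): east 1 sin 225° = -0.71, north 1 cos 225° = -0.71
Leg 3 (131°, 3 km): east 3 sin 131° = 2.26, north 3 cos 131° = -1.97
Summing: 3.76 km east, 5.01 km north → (3.76, 5.01).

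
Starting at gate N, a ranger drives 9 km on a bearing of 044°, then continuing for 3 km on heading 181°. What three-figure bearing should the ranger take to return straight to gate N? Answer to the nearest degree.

Leg 1 (044°, 9 km): east 9 sin 44° = 6.25, north 9 cos 44° = 6.47
Leg 2 (181°, 3 km): east 3 sin 181° = -0.05, north 3 cos 181° = -3.00
Net displacement: 6.20 east, 3.47 north. Direction back to start is (-6.20, -3.47): bearing = atan2(-6.20, -3.47) mod 360° = 240.73° ≈ 241°.

241°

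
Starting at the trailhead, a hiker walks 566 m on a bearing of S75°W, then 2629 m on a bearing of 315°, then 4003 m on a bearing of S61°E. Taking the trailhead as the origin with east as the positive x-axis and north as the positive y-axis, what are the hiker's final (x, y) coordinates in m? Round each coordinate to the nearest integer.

(1095, -228)

Leg 1 (S75°W, 566 m): east 566 sin 255° = -546.71, north 566 cos 255° = -146.49
Leg 2 (315°, 2629 m): east 2629 sin 315° = -1858.98, north 2629 cos 315° = 1858.98
Leg 3 (S61°E, 4003 m): east 4003 sin 119° = 3501.10, north 4003 cos 119° = -1940.69
Summing: 1095.40 m east, -228.20 m north → (1095, -228).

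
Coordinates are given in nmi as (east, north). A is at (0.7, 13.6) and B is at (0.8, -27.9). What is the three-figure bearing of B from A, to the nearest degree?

180°

Δeast = 0.8 − 0.7 = 0.10; Δnorth = -27.9 − 13.6 = -41.50.
Bearing = atan2(Δeast, Δnorth) mod 360° = 179.86° ≈ 180°.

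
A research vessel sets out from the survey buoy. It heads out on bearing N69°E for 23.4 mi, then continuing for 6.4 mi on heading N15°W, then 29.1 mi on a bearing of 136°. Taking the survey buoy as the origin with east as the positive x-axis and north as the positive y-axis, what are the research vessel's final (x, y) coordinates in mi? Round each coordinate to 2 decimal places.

Leg 1 (N69°E, 23.4 mi): east 23.4 sin 69° = 21.85, north 23.4 cos 69° = 8.39
Leg 2 (N15°W, 6.4 mi): east 6.4 sin 345° = -1.66, north 6.4 cos 345° = 6.18
Leg 3 (136°, 29.1 mi): east 29.1 sin 136° = 20.21, north 29.1 cos 136° = -20.93
Summing: 40.40 mi east, -6.37 mi north → (40.40, -6.37).

(40.40, -6.37)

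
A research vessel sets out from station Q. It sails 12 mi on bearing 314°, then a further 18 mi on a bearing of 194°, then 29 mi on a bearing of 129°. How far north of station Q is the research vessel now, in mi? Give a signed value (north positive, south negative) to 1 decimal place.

-27.4 mi

Leg 1 (314°, 12 mi): east 12 sin 314° = -8.63, north 12 cos 314° = 8.34
Leg 2 (194°, 18 mi): east 18 sin 194° = -4.35, north 18 cos 194° = -17.47
Leg 3 (129°, 29 mi): east 29 sin 129° = 22.54, north 29 cos 129° = -18.25
Net north component: -27.38 mi.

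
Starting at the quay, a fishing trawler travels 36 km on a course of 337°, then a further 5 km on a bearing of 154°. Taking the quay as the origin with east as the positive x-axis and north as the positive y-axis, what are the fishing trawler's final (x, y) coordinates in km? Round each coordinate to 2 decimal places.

(-11.87, 28.64)

Leg 1 (337°, 36 km): east 36 sin 337° = -14.07, north 36 cos 337° = 33.14
Leg 2 (154°, 5 km): east 5 sin 154° = 2.19, north 5 cos 154° = -4.49
Summing: -11.87 km east, 28.64 km north → (-11.87, 28.64).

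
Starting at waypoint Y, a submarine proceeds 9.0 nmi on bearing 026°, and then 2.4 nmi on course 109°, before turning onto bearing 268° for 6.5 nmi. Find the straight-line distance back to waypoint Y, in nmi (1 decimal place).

7.1 nmi

Leg 1 (026°, 9.0 nmi): east 9.0 sin 26° = 3.95, north 9.0 cos 26° = 8.09
Leg 2 (109°, 2.4 nmi): east 2.4 sin 109° = 2.27, north 2.4 cos 109° = -0.78
Leg 3 (268°, 6.5 nmi): east 6.5 sin 268° = -6.50, north 6.5 cos 268° = -0.23
Net: -0.28 east, 7.08 north. Distance = √((-0.28)² + (7.08)²) = 7.087 nmi.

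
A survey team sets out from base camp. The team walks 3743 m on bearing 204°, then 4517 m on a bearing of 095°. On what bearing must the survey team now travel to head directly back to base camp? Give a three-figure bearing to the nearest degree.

Leg 1 (204°, 3743 m): east 3743 sin 204° = -1522.42, north 3743 cos 204° = -3419.40
Leg 2 (095°, 4517 m): east 4517 sin 95° = 4499.81, north 4517 cos 95° = -393.68
Net displacement: 2977.40 east, -3813.08 north. Direction back to start is (-2977.40, 3813.08): bearing = atan2(-2977.40, 3813.08) mod 360° = 322.02° ≈ 322°.

322°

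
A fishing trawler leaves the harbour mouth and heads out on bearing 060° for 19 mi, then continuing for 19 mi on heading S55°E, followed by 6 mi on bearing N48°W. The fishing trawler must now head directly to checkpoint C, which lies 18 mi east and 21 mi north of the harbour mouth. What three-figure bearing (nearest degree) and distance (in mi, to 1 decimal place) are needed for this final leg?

Leg 1 (060°, 19 mi): east 19 sin 60° = 16.45, north 19 cos 60° = 9.50
Leg 2 (S55°E, 19 mi): east 19 sin 125° = 15.56, north 19 cos 125° = -10.90
Leg 3 (N48°W, 6 mi): east 6 sin 312° = -4.46, north 6 cos 312° = 4.01
Current position: (27.56, 2.62). Target: (18, 21). Remaining: Δeast = -9.56, Δnorth = 18.38.
Bearing = atan2(-9.56, 18.38) mod 360° = 332.52°; distance = √((-9.56)² + (18.38)²) = 20.720 mi.

333°, 20.7 mi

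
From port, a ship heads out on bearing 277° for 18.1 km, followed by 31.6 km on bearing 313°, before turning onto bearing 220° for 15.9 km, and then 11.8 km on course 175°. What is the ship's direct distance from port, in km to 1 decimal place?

50.3 km

Leg 1 (277°, 18.1 km): east 18.1 sin 277° = -17.97, north 18.1 cos 277° = 2.21
Leg 2 (313°, 31.6 km): east 31.6 sin 313° = -23.11, north 31.6 cos 313° = 21.55
Leg 3 (220°, 15.9 km): east 15.9 sin 220° = -10.22, north 15.9 cos 220° = -12.18
Leg 4 (175°, 11.8 km): east 11.8 sin 175° = 1.03, north 11.8 cos 175° = -11.76
Net: -50.27 east, -0.18 north. Distance = √((-50.27)² + (-0.18)²) = 50.268 km.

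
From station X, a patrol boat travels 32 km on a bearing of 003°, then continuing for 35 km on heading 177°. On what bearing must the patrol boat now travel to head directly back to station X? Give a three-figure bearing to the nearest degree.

Leg 1 (003°, 32 km): east 32 sin 3° = 1.67, north 32 cos 3° = 31.96
Leg 2 (177°, 35 km): east 35 sin 177° = 1.83, north 35 cos 177° = -34.95
Net displacement: 3.51 east, -3.00 north. Direction back to start is (-3.51, 3.00): bearing = atan2(-3.51, 3.00) mod 360° = 310.51° ≈ 311°.

311°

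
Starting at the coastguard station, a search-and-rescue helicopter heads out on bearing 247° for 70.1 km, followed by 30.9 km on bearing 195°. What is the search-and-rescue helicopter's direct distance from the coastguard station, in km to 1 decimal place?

Leg 1 (247°, 70.1 km): east 70.1 sin 247° = -64.53, north 70.1 cos 247° = -27.39
Leg 2 (195°, 30.9 km): east 30.9 sin 195° = -8.00, north 30.9 cos 195° = -29.85
Net: -72.52 east, -57.24 north. Distance = √((-72.52)² + (-57.24)²) = 92.390 km.

92.4 km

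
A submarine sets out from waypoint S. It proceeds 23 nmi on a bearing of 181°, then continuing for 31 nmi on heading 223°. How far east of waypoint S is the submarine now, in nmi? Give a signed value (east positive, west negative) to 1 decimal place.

-21.5 nmi

Leg 1 (181°, 23 nmi): east 23 sin 181° = -0.40, north 23 cos 181° = -23.00
Leg 2 (223°, 31 nmi): east 31 sin 223° = -21.14, north 31 cos 223° = -22.67
Net east component: -21.54 nmi.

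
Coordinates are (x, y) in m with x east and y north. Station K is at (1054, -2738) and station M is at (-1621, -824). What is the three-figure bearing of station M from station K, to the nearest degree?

306°

Δeast = -1621 − 1054 = -2675.00; Δnorth = -824 − -2738 = 1914.00.
Bearing = atan2(Δeast, Δnorth) mod 360° = 305.58° ≈ 306°.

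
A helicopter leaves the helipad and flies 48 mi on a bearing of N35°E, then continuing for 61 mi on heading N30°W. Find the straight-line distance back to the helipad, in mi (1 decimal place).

Leg 1 (N35°E, 48 mi): east 48 sin 35° = 27.53, north 48 cos 35° = 39.32
Leg 2 (N30°W, 61 mi): east 61 sin 330° = -30.50, north 61 cos 330° = 52.83
Net: -2.97 east, 92.15 north. Distance = √((-2.97)² + (92.15)²) = 92.195 mi.

92.2 mi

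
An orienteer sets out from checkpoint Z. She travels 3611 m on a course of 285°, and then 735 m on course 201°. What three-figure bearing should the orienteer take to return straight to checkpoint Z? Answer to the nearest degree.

Leg 1 (285°, 3611 m): east 3611 sin 285° = -3487.96, north 3611 cos 285° = 934.60
Leg 2 (201°, 735 m): east 735 sin 201° = -263.40, north 735 cos 201° = -686.18
Net displacement: -3751.36 east, 248.41 north. Direction back to start is (3751.36, -248.41): bearing = atan2(3751.36, -248.41) mod 360° = 93.79° ≈ 094°.

094°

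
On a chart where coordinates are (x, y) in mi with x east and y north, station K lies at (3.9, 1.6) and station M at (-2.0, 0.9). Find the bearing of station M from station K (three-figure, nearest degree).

Δeast = -2.0 − 3.9 = -5.90; Δnorth = 0.9 − 1.6 = -0.70.
Bearing = atan2(Δeast, Δnorth) mod 360° = 263.23° ≈ 263°.

263°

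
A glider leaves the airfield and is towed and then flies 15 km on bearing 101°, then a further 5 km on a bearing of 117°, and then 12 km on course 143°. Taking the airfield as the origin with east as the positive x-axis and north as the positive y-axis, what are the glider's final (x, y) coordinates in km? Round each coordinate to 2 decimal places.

(26.40, -14.72)

Leg 1 (101°, 15 km): east 15 sin 101° = 14.72, north 15 cos 101° = -2.86
Leg 2 (117°, 5 km): east 5 sin 117° = 4.46, north 5 cos 117° = -2.27
Leg 3 (143°, 12 km): east 12 sin 143° = 7.22, north 12 cos 143° = -9.58
Summing: 26.40 km east, -14.72 km north → (26.40, -14.72).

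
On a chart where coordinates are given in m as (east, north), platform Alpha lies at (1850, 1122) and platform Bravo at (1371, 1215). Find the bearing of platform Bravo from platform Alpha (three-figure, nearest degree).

Δeast = 1371 − 1850 = -479.00; Δnorth = 1215 − 1122 = 93.00.
Bearing = atan2(Δeast, Δnorth) mod 360° = 280.99° ≈ 281°.

281°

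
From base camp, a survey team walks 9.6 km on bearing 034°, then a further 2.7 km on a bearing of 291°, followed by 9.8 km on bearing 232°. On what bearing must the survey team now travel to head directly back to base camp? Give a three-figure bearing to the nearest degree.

121°

Leg 1 (034°, 9.6 km): east 9.6 sin 34° = 5.37, north 9.6 cos 34° = 7.96
Leg 2 (291°, 2.7 km): east 2.7 sin 291° = -2.52, north 2.7 cos 291° = 0.97
Leg 3 (232°, 9.8 km): east 9.8 sin 232° = -7.72, north 9.8 cos 232° = -6.03
Net displacement: -4.87 east, 2.89 north. Direction back to start is (4.87, -2.89): bearing = atan2(4.87, -2.89) mod 360° = 120.69° ≈ 121°.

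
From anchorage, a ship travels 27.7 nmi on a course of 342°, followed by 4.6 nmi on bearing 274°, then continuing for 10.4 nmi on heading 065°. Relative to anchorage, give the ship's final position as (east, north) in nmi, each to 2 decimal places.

(-3.72, 31.06)

Leg 1 (342°, 27.7 nmi): east 27.7 sin 342° = -8.56, north 27.7 cos 342° = 26.34
Leg 2 (274°, 4.6 nmi): east 4.6 sin 274° = -4.59, north 4.6 cos 274° = 0.32
Leg 3 (065°, 10.4 nmi): east 10.4 sin 65° = 9.43, north 10.4 cos 65° = 4.40
Summing: -3.72 nmi east, 31.06 nmi north → (-3.72, 31.06).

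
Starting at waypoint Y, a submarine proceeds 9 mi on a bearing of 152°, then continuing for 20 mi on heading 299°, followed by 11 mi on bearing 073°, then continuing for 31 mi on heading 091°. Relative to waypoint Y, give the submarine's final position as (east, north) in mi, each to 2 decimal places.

Leg 1 (152°, 9 mi): east 9 sin 152° = 4.23, north 9 cos 152° = -7.95
Leg 2 (299°, 20 mi): east 20 sin 299° = -17.49, north 20 cos 299° = 9.70
Leg 3 (073°, 11 mi): east 11 sin 73° = 10.52, north 11 cos 73° = 3.22
Leg 4 (091°, 31 mi): east 31 sin 91° = 31.00, north 31 cos 91° = -0.54
Summing: 28.25 mi east, 4.42 mi north → (28.25, 4.42).

(28.25, 4.42)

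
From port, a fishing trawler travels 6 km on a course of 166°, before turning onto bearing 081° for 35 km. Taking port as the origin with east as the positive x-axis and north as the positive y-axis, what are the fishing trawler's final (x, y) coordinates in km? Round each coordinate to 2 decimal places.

(36.02, -0.35)

Leg 1 (166°, 6 km): east 6 sin 166° = 1.45, north 6 cos 166° = -5.82
Leg 2 (081°, 35 km): east 35 sin 81° = 34.57, north 35 cos 81° = 5.48
Summing: 36.02 km east, -0.35 km north → (36.02, -0.35).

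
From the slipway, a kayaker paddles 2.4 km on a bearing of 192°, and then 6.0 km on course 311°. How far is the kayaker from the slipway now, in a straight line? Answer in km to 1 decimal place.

5.3 km

Leg 1 (192°, 2.4 km): east 2.4 sin 192° = -0.50, north 2.4 cos 192° = -2.35
Leg 2 (311°, 6.0 km): east 6.0 sin 311° = -4.53, north 6.0 cos 311° = 3.94
Net: -5.03 east, 1.59 north. Distance = √((-5.03)² + (1.59)²) = 5.272 km.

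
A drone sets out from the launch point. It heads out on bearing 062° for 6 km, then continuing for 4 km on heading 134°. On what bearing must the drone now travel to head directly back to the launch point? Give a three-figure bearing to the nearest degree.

Leg 1 (062°, 6 km): east 6 sin 62° = 5.30, north 6 cos 62° = 2.82
Leg 2 (134°, 4 km): east 4 sin 134° = 2.88, north 4 cos 134° = -2.78
Net displacement: 8.18 east, 0.04 north. Direction back to start is (-8.18, -0.04): bearing = atan2(-8.18, -0.04) mod 360° = 269.73° ≈ 270°.

270°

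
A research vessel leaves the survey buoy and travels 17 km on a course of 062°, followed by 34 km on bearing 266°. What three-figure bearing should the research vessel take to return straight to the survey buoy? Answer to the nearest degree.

Leg 1 (062°, 17 km): east 17 sin 62° = 15.01, north 17 cos 62° = 7.98
Leg 2 (266°, 34 km): east 34 sin 266° = -33.92, north 34 cos 266° = -2.37
Net displacement: -18.91 east, 5.61 north. Direction back to start is (18.91, -5.61): bearing = atan2(18.91, -5.61) mod 360° = 106.52° ≈ 107°.

107°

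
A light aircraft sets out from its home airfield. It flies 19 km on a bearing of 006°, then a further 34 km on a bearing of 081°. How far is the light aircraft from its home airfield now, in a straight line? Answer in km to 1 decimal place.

Leg 1 (006°, 19 km): east 19 sin 6° = 1.99, north 19 cos 6° = 18.90
Leg 2 (081°, 34 km): east 34 sin 81° = 33.58, north 34 cos 81° = 5.32
Net: 35.57 east, 24.21 north. Distance = √((35.57)² + (24.21)²) = 43.028 km.

43.0 km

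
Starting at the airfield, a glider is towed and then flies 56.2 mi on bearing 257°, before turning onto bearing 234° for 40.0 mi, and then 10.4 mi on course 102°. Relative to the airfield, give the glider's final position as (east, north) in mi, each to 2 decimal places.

Leg 1 (257°, 56.2 mi): east 56.2 sin 257° = -54.76, north 56.2 cos 257° = -12.64
Leg 2 (234°, 40.0 mi): east 40.0 sin 234° = -32.36, north 40.0 cos 234° = -23.51
Leg 3 (102°, 10.4 mi): east 10.4 sin 102° = 10.17, north 10.4 cos 102° = -2.16
Summing: -76.95 mi east, -38.32 mi north → (-76.95, -38.32).

(-76.95, -38.32)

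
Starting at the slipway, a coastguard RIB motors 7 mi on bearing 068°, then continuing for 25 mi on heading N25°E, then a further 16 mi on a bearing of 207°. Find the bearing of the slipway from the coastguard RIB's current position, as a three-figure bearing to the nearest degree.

Leg 1 (068°, 7 mi): east 7 sin 68° = 6.49, north 7 cos 68° = 2.62
Leg 2 (N25°E, 25 mi): east 25 sin 25° = 10.57, north 25 cos 25° = 22.66
Leg 3 (207°, 16 mi): east 16 sin 207° = -7.26, north 16 cos 207° = -14.26
Net displacement: 9.79 east, 11.02 north. Direction back to start is (-9.79, -11.02): bearing = atan2(-9.79, -11.02) mod 360° = 221.61° ≈ 222°.

222°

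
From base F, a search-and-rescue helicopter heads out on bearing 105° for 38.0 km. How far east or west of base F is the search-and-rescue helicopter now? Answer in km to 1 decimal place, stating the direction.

36.7 km east

Leg 1 (105°, 38.0 km): east 38.0 sin 105° = 36.71, north 38.0 cos 105° = -9.84
Net east component: 36.71 km.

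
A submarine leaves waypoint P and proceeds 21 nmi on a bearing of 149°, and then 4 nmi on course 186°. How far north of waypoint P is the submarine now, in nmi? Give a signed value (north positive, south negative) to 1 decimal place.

Leg 1 (149°, 21 nmi): east 21 sin 149° = 10.82, north 21 cos 149° = -18.00
Leg 2 (186°, 4 nmi): east 4 sin 186° = -0.42, north 4 cos 186° = -3.98
Net north component: -21.98 nmi.

-22.0 nmi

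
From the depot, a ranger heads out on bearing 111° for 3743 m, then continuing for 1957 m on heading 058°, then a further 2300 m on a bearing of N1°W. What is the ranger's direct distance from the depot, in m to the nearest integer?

Leg 1 (111°, 3743 m): east 3743 sin 111° = 3494.39, north 3743 cos 111° = -1341.37
Leg 2 (058°, 1957 m): east 1957 sin 58° = 1659.63, north 1957 cos 58° = 1037.05
Leg 3 (N1°W, 2300 m): east 2300 sin 359° = -40.14, north 2300 cos 359° = 2299.65
Net: 5113.88 east, 1995.33 north. Distance = √((5113.88)² + (1995.33)²) = 5489.365 m.

5489 m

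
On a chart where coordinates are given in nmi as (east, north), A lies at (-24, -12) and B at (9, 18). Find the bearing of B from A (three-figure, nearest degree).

048°

Δeast = 9 − -24 = 33.00; Δnorth = 18 − -12 = 30.00.
Bearing = atan2(Δeast, Δnorth) mod 360° = 47.73° ≈ 048°.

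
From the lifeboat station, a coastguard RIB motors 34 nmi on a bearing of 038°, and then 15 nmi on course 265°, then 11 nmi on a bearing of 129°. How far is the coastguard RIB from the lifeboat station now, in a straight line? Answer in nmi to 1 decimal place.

Leg 1 (038°, 34 nmi): east 34 sin 38° = 20.93, north 34 cos 38° = 26.79
Leg 2 (265°, 15 nmi): east 15 sin 265° = -14.94, north 15 cos 265° = -1.31
Leg 3 (129°, 11 nmi): east 11 sin 129° = 8.55, north 11 cos 129° = -6.92
Net: 14.54 east, 18.56 north. Distance = √((14.54)² + (18.56)²) = 23.578 nmi.

23.6 nmi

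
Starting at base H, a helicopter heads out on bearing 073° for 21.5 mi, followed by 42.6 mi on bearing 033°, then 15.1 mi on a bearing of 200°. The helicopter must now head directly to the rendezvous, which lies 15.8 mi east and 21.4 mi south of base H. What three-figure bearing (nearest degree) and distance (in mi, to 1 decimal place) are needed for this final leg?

205°, 54.2 mi

Leg 1 (073°, 21.5 mi): east 21.5 sin 73° = 20.56, north 21.5 cos 73° = 6.29
Leg 2 (033°, 42.6 mi): east 42.6 sin 33° = 23.20, north 42.6 cos 33° = 35.73
Leg 3 (200°, 15.1 mi): east 15.1 sin 200° = -5.16, north 15.1 cos 200° = -14.19
Current position: (38.60, 27.82). Target: (15.8, -21.4). Remaining: Δeast = -22.80, Δnorth = -49.22.
Bearing = atan2(-22.80, -49.22) mod 360° = 204.85°; distance = √((-22.80)² + (-49.22)²) = 54.247 mi.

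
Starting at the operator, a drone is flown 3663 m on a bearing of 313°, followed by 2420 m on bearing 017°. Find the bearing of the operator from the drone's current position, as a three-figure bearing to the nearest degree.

158°

Leg 1 (313°, 3663 m): east 3663 sin 313° = -2678.95, north 3663 cos 313° = 2498.16
Leg 2 (017°, 2420 m): east 2420 sin 17° = 707.54, north 2420 cos 17° = 2314.26
Net displacement: -1971.41 east, 4812.42 north. Direction back to start is (1971.41, -4812.42): bearing = atan2(1971.41, -4812.42) mod 360° = 157.72° ≈ 158°.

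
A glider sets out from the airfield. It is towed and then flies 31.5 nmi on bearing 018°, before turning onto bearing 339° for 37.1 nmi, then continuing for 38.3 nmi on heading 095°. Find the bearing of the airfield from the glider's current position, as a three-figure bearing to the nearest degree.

Leg 1 (018°, 31.5 nmi): east 31.5 sin 18° = 9.73, north 31.5 cos 18° = 29.96
Leg 2 (339°, 37.1 nmi): east 37.1 sin 339° = -13.30, north 37.1 cos 339° = 34.64
Leg 3 (095°, 38.3 nmi): east 38.3 sin 95° = 38.15, north 38.3 cos 95° = -3.34
Net displacement: 34.59 east, 61.26 north. Direction back to start is (-34.59, -61.26): bearing = atan2(-34.59, -61.26) mod 360° = 209.45° ≈ 209°.

209°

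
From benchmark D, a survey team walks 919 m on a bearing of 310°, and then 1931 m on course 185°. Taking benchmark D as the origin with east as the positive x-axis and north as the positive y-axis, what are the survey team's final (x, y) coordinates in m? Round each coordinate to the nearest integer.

Leg 1 (310°, 919 m): east 919 sin 310° = -703.99, north 919 cos 310° = 590.72
Leg 2 (185°, 1931 m): east 1931 sin 185° = -168.30, north 1931 cos 185° = -1923.65
Summing: -872.29 m east, -1332.93 m north → (-872, -1333).

(-872, -1333)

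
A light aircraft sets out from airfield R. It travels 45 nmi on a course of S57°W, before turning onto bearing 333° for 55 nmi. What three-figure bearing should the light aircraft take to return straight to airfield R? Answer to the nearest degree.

111°

Leg 1 (S57°W, 45 nmi): east 45 sin 237° = -37.74, north 45 cos 237° = -24.51
Leg 2 (333°, 55 nmi): east 55 sin 333° = -24.97, north 55 cos 333° = 49.01
Net displacement: -62.71 east, 24.50 north. Direction back to start is (62.71, -24.50): bearing = atan2(62.71, -24.50) mod 360° = 111.34° ≈ 111°.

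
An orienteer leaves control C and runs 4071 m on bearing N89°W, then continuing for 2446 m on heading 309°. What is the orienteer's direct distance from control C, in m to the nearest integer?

Leg 1 (N89°W, 4071 m): east 4071 sin 271° = -4070.38, north 4071 cos 271° = 71.05
Leg 2 (309°, 2446 m): east 2446 sin 309° = -1900.90, north 2446 cos 309° = 1539.32
Net: -5971.28 east, 1610.37 north. Distance = √((-5971.28)² + (1610.37)²) = 6184.614 m.

6185 m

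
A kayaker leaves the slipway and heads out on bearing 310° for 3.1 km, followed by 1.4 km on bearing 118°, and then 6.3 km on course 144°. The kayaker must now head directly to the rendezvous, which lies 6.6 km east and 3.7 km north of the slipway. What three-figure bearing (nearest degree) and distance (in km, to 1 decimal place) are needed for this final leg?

028°, 8.5 km

Leg 1 (310°, 3.1 km): east 3.1 sin 310° = -2.37, north 3.1 cos 310° = 1.99
Leg 2 (118°, 1.4 km): east 1.4 sin 118° = 1.24, north 1.4 cos 118° = -0.66
Leg 3 (144°, 6.3 km): east 6.3 sin 144° = 3.70, north 6.3 cos 144° = -5.10
Current position: (2.56, -3.76). Target: (6.6, 3.7). Remaining: Δeast = 4.04, Δnorth = 7.46.
Bearing = atan2(4.04, 7.46) mod 360° = 28.41°; distance = √((4.04)² + (7.46)²) = 8.483 km.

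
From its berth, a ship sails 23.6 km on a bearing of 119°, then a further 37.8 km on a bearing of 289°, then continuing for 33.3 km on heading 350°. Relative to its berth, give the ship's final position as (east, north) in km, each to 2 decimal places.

Leg 1 (119°, 23.6 km): east 23.6 sin 119° = 20.64, north 23.6 cos 119° = -11.44
Leg 2 (289°, 37.8 km): east 37.8 sin 289° = -35.74, north 37.8 cos 289° = 12.31
Leg 3 (350°, 33.3 km): east 33.3 sin 350° = -5.78, north 33.3 cos 350° = 32.79
Summing: -20.88 km east, 33.66 km north → (-20.88, 33.66).

(-20.88, 33.66)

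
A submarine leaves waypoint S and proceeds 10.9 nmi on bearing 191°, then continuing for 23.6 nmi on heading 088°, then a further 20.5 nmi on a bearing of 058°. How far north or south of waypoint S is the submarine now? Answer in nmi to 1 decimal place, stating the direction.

1.0 nmi north

Leg 1 (191°, 10.9 nmi): east 10.9 sin 191° = -2.08, north 10.9 cos 191° = -10.70
Leg 2 (088°, 23.6 nmi): east 23.6 sin 88° = 23.59, north 23.6 cos 88° = 0.82
Leg 3 (058°, 20.5 nmi): east 20.5 sin 58° = 17.38, north 20.5 cos 58° = 10.86
Net north component: 0.99 nmi.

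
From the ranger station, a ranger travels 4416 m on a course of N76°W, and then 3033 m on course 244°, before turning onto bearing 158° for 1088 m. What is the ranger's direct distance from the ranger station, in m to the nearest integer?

6724 m

Leg 1 (N76°W, 4416 m): east 4416 sin 284° = -4284.83, north 4416 cos 284° = 1068.33
Leg 2 (244°, 3033 m): east 3033 sin 244° = -2726.04, north 3033 cos 244° = -1329.58
Leg 3 (158°, 1088 m): east 1088 sin 158° = 407.57, north 1088 cos 158° = -1008.78
Net: -6603.30 east, -1270.03 north. Distance = √((-6603.30)² + (-1270.03)²) = 6724.321 m.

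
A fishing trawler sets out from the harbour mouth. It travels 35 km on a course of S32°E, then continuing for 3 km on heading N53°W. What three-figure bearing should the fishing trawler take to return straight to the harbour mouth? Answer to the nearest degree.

Leg 1 (S32°E, 35 km): east 35 sin 148° = 18.55, north 35 cos 148° = -29.68
Leg 2 (N53°W, 3 km): east 3 sin 307° = -2.40, north 3 cos 307° = 1.81
Net displacement: 16.15 east, -27.88 north. Direction back to start is (-16.15, 27.88): bearing = atan2(-16.15, 27.88) mod 360° = 329.91° ≈ 330°.

330°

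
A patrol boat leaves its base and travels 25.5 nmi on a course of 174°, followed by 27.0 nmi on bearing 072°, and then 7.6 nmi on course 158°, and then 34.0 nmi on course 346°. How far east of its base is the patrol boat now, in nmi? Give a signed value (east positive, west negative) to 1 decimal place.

Leg 1 (174°, 25.5 nmi): east 25.5 sin 174° = 2.67, north 25.5 cos 174° = -25.36
Leg 2 (072°, 27.0 nmi): east 27.0 sin 72° = 25.68, north 27.0 cos 72° = 8.34
Leg 3 (158°, 7.6 nmi): east 7.6 sin 158° = 2.85, north 7.6 cos 158° = -7.05
Leg 4 (346°, 34.0 nmi): east 34.0 sin 346° = -8.23, north 34.0 cos 346° = 32.99
Net east component: 22.97 nmi.

23.0 nmi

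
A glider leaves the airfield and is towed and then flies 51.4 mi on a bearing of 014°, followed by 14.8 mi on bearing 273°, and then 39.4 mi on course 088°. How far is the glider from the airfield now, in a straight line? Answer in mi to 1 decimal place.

Leg 1 (014°, 51.4 mi): east 51.4 sin 14° = 12.43, north 51.4 cos 14° = 49.87
Leg 2 (273°, 14.8 mi): east 14.8 sin 273° = -14.78, north 14.8 cos 273° = 0.77
Leg 3 (088°, 39.4 mi): east 39.4 sin 88° = 39.38, north 39.4 cos 88° = 1.38
Net: 37.03 east, 52.02 north. Distance = √((37.03)² + (52.02)²) = 63.857 mi.

63.9 mi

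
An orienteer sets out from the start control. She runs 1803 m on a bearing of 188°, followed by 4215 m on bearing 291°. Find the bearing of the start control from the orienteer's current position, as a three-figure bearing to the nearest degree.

Leg 1 (188°, 1803 m): east 1803 sin 188° = -250.93, north 1803 cos 188° = -1785.45
Leg 2 (291°, 4215 m): east 4215 sin 291° = -3935.04, north 4215 cos 291° = 1510.52
Net displacement: -4185.97 east, -274.93 north. Direction back to start is (4185.97, 274.93): bearing = atan2(4185.97, 274.93) mod 360° = 86.24° ≈ 086°.

086°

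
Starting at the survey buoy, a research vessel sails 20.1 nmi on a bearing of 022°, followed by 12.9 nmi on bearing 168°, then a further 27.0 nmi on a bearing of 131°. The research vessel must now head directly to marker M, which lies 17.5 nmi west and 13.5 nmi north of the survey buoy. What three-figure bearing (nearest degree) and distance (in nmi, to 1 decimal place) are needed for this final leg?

298°, 54.3 nmi

Leg 1 (022°, 20.1 nmi): east 20.1 sin 22° = 7.53, north 20.1 cos 22° = 18.64
Leg 2 (168°, 12.9 nmi): east 12.9 sin 168° = 2.68, north 12.9 cos 168° = -12.62
Leg 3 (131°, 27.0 nmi): east 27.0 sin 131° = 20.38, north 27.0 cos 131° = -17.71
Current position: (30.59, -11.70). Target: (-17.5, 13.5). Remaining: Δeast = -48.09, Δnorth = 25.20.
Bearing = atan2(-48.09, 25.20) mod 360° = 297.65°; distance = √((-48.09)² + (25.20)²) = 54.289 nmi.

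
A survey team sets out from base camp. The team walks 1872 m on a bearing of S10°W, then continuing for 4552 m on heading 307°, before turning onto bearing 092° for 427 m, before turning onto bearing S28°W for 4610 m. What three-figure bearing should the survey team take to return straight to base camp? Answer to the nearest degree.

Leg 1 (S10°W, 1872 m): east 1872 sin 190° = -325.07, north 1872 cos 190° = -1843.56
Leg 2 (307°, 4552 m): east 4552 sin 307° = -3635.39, north 4552 cos 307° = 2739.46
Leg 3 (092°, 427 m): east 427 sin 92° = 426.74, north 427 cos 92° = -14.90
Leg 4 (S28°W, 4610 m): east 4610 sin 208° = -2164.26, north 4610 cos 208° = -4070.39
Net displacement: -5697.98 east, -3189.39 north. Direction back to start is (5697.98, 3189.39): bearing = atan2(5697.98, 3189.39) mod 360° = 60.76° ≈ 061°.

061°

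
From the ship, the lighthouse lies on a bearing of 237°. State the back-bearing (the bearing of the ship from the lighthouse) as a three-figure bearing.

Back-bearing = 237° − 180° = 057°.

057°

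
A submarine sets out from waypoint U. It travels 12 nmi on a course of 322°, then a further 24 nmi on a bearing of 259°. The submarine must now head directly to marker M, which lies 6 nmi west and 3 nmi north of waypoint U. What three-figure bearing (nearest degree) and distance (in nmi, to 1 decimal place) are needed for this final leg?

094°, 25.0 nmi

Leg 1 (322°, 12 nmi): east 12 sin 322° = -7.39, north 12 cos 322° = 9.46
Leg 2 (259°, 24 nmi): east 24 sin 259° = -23.56, north 24 cos 259° = -4.58
Current position: (-30.95, 4.88). Target: (-6, 3). Remaining: Δeast = 24.95, Δnorth = -1.88.
Bearing = atan2(24.95, -1.88) mod 360° = 94.30°; distance = √((24.95)² + (-1.88)²) = 25.017 nmi.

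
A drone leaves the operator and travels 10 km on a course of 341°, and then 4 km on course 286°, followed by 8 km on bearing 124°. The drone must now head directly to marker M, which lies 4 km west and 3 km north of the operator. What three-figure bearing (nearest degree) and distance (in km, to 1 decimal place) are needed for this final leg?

229°, 4.7 km

Leg 1 (341°, 10 km): east 10 sin 341° = -3.26, north 10 cos 341° = 9.46
Leg 2 (286°, 4 km): east 4 sin 286° = -3.85, north 4 cos 286° = 1.10
Leg 3 (124°, 8 km): east 8 sin 124° = 6.63, north 8 cos 124° = -4.47
Current position: (-0.47, 6.08). Target: (-4, 3). Remaining: Δeast = -3.53, Δnorth = -3.08.
Bearing = atan2(-3.53, -3.08) mod 360° = 228.87°; distance = √((-3.53)² + (-3.08)²) = 4.689 km.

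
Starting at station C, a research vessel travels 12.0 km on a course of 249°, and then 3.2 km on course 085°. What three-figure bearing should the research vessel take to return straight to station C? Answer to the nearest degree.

063°

Leg 1 (249°, 12.0 km): east 12.0 sin 249° = -11.20, north 12.0 cos 249° = -4.30
Leg 2 (085°, 3.2 km): east 3.2 sin 85° = 3.19, north 3.2 cos 85° = 0.28
Net displacement: -8.02 east, -4.02 north. Direction back to start is (8.02, 4.02): bearing = atan2(8.02, 4.02) mod 360° = 63.36° ≈ 063°.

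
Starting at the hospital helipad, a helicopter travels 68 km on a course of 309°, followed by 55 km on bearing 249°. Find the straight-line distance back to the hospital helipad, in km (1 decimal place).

Leg 1 (309°, 68 km): east 68 sin 309° = -52.85, north 68 cos 309° = 42.79
Leg 2 (249°, 55 km): east 55 sin 249° = -51.35, north 55 cos 249° = -19.71
Net: -104.19 east, 23.08 north. Distance = √((-104.19)² + (23.08)²) = 106.719 km.

106.7 km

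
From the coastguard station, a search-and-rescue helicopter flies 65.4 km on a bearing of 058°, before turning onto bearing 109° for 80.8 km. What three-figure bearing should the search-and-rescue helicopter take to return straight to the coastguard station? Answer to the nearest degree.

266°

Leg 1 (058°, 65.4 km): east 65.4 sin 58° = 55.46, north 65.4 cos 58° = 34.66
Leg 2 (109°, 80.8 km): east 80.8 sin 109° = 76.40, north 80.8 cos 109° = -26.31
Net displacement: 131.86 east, 8.35 north. Direction back to start is (-131.86, -8.35): bearing = atan2(-131.86, -8.35) mod 360° = 266.38° ≈ 266°.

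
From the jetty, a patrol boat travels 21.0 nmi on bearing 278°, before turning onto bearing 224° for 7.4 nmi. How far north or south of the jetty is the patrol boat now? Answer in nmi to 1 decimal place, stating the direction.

Leg 1 (278°, 21.0 nmi): east 21.0 sin 278° = -20.80, north 21.0 cos 278° = 2.92
Leg 2 (224°, 7.4 nmi): east 7.4 sin 224° = -5.14, north 7.4 cos 224° = -5.32
Net north component: -2.40 nmi.

2.4 nmi south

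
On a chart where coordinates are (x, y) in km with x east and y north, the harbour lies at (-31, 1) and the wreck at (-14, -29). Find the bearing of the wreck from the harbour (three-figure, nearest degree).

150°

Δeast = -14 − -31 = 17.00; Δnorth = -29 − 1 = -30.00.
Bearing = atan2(Δeast, Δnorth) mod 360° = 150.46° ≈ 150°.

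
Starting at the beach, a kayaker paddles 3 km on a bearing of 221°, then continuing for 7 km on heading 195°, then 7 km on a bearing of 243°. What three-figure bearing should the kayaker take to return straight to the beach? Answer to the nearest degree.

Leg 1 (221°, 3 km): east 3 sin 221° = -1.97, north 3 cos 221° = -2.26
Leg 2 (195°, 7 km): east 7 sin 195° = -1.81, north 7 cos 195° = -6.76
Leg 3 (243°, 7 km): east 7 sin 243° = -6.24, north 7 cos 243° = -3.18
Net displacement: -10.02 east, -12.20 north. Direction back to start is (10.02, 12.20): bearing = atan2(10.02, 12.20) mod 360° = 39.38° ≈ 039°.

039°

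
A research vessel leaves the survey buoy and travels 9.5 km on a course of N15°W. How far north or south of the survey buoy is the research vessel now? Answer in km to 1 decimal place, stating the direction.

Leg 1 (N15°W, 9.5 km): east 9.5 sin 345° = -2.46, north 9.5 cos 345° = 9.18
Net north component: 9.18 km.

9.2 km north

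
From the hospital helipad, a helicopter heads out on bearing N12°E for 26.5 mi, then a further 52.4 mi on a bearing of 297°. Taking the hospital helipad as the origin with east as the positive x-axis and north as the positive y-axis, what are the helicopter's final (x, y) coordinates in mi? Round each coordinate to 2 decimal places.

(-41.18, 49.71)

Leg 1 (N12°E, 26.5 mi): east 26.5 sin 12° = 5.51, north 26.5 cos 12° = 25.92
Leg 2 (297°, 52.4 mi): east 52.4 sin 297° = -46.69, north 52.4 cos 297° = 23.79
Summing: -41.18 mi east, 49.71 mi north → (-41.18, 49.71).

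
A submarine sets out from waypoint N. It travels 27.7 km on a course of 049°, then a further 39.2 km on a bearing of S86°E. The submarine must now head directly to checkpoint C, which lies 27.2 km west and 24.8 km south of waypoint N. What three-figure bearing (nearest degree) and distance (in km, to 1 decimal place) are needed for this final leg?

245°, 96.0 km

Leg 1 (049°, 27.7 km): east 27.7 sin 49° = 20.91, north 27.7 cos 49° = 18.17
Leg 2 (S86°E, 39.2 km): east 39.2 sin 94° = 39.10, north 39.2 cos 94° = -2.73
Current position: (60.01, 15.44). Target: (-27.2, -24.8). Remaining: Δeast = -87.21, Δnorth = -40.24.
Bearing = atan2(-87.21, -40.24) mod 360° = 245.23°; distance = √((-87.21)² + (-40.24)²) = 96.045 km.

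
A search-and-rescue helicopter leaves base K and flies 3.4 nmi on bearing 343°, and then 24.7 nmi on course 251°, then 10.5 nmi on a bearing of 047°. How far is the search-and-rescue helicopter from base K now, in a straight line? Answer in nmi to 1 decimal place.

16.8 nmi

Leg 1 (343°, 3.4 nmi): east 3.4 sin 343° = -0.99, north 3.4 cos 343° = 3.25
Leg 2 (251°, 24.7 nmi): east 24.7 sin 251° = -23.35, north 24.7 cos 251° = -8.04
Leg 3 (047°, 10.5 nmi): east 10.5 sin 47° = 7.68, north 10.5 cos 47° = 7.16
Net: -16.67 east, 2.37 north. Distance = √((-16.67)² + (2.37)²) = 16.837 nmi.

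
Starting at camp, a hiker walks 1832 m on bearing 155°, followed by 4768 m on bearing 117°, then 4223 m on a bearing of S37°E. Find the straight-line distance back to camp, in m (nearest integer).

10441 m

Leg 1 (155°, 1832 m): east 1832 sin 155° = 774.24, north 1832 cos 155° = -1660.36
Leg 2 (117°, 4768 m): east 4768 sin 117° = 4248.32, north 4768 cos 117° = -2164.63
Leg 3 (S37°E, 4223 m): east 4223 sin 143° = 2541.46, north 4223 cos 143° = -3372.64
Net: 7564.02 east, -7197.62 north. Distance = √((7564.02)² + (-7197.62)²) = 10441.271 m.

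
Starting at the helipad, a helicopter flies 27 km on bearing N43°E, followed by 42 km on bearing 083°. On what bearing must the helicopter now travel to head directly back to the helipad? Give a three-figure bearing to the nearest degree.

248°

Leg 1 (N43°E, 27 km): east 27 sin 43° = 18.41, north 27 cos 43° = 19.75
Leg 2 (083°, 42 km): east 42 sin 83° = 41.69, north 42 cos 83° = 5.12
Net displacement: 60.10 east, 24.87 north. Direction back to start is (-60.10, -24.87): bearing = atan2(-60.10, -24.87) mod 360° = 247.52° ≈ 248°.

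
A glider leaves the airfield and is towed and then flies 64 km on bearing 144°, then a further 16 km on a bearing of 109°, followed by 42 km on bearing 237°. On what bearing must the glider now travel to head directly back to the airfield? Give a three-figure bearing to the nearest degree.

348°

Leg 1 (144°, 64 km): east 64 sin 144° = 37.62, north 64 cos 144° = -51.78
Leg 2 (109°, 16 km): east 16 sin 109° = 15.13, north 16 cos 109° = -5.21
Leg 3 (237°, 42 km): east 42 sin 237° = -35.22, north 42 cos 237° = -22.87
Net displacement: 17.52 east, -79.86 north. Direction back to start is (-17.52, 79.86): bearing = atan2(-17.52, 79.86) mod 360° = 347.62° ≈ 348°.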